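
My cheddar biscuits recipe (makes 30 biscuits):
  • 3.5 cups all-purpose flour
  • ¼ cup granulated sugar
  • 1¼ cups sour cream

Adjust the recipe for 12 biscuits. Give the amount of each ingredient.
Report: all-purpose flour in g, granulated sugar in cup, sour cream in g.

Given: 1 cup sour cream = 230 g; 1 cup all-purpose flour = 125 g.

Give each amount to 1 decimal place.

Scaling factor: 12/30 = 2/5 = 0.4.
all-purpose flour: 3.5 cup × 2/5 × 125 g/cup = 175.0 g
granulated sugar: 0.25 cup × 2/5 = 0.1 cup
sour cream: 1.25 cup × 2/5 × 230 g/cup = 115.0 g

all-purpose flour: 175.0 g; granulated sugar: 0.1 cup; sour cream: 115.0 g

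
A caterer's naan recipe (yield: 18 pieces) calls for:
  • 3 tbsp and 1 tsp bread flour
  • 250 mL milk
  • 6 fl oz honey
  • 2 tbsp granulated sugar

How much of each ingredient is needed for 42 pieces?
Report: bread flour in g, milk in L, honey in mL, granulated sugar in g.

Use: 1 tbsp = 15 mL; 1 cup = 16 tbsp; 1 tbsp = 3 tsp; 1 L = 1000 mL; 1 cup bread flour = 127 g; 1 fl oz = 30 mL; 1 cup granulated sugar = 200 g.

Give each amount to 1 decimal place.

bread flour: 61.7 g; milk: 0.6 L; honey: 420.0 mL; granulated sugar: 58.3 g

Scaling factor: 42/18 = 7/3.
bread flour: (3 tbsp + 1 tsp = 10/3 tbsp) × 7/3 ÷ 16 tbsp/cup × 127 g/cup ≈ 61.7 g
milk: 250 mL × 7/3 ÷ 1000 mL/L ≈ 0.6 L
honey: 6 fl oz × 7/3 × 30 mL/fl oz = 420.0 mL
granulated sugar: 2 tbsp × 7/3 ÷ 16 tbsp/cup × 200 g/cup ≈ 58.3 g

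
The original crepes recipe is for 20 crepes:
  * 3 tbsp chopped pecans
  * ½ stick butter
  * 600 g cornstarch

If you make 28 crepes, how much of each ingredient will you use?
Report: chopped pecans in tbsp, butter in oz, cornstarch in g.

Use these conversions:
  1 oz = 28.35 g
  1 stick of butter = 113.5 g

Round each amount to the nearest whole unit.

chopped pecans: 4 tbsp; butter: 3 oz; cornstarch: 840 g

Scaling factor: 28/20 = 7/5 = 1.4.
chopped pecans: 3 tbsp × 7/5 ≈ 4 tbsp
butter: 0.5 stick × 7/5 × 113.5 g/stick ÷ 28.35 g/oz ≈ 3 oz
cornstarch: 600 g × 7/5 = 840 g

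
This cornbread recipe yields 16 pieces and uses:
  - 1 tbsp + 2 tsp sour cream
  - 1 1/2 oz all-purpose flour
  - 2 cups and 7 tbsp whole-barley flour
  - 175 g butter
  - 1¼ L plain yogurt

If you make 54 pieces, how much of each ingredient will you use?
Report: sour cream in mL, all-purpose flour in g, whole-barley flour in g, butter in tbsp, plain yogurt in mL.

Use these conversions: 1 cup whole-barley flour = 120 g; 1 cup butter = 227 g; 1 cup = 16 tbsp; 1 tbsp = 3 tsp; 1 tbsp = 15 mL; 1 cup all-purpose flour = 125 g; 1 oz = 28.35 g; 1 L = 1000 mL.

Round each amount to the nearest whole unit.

Scaling factor: 54/16 = 27/8 = 3.375.
sour cream: (1 tbsp + 2 tsp = 5/3 tbsp) × 27/8 × 15 mL/tbsp ≈ 84 mL
all-purpose flour: 1.5 oz × 27/8 × 28.35 g/oz ≈ 144 g
whole-barley flour: (2 cup + 7 tbsp = 2.4375 cup) × 27/8 × 120 g/cup ≈ 987 g
butter: 175 g × 27/8 ÷ 227 g/cup × 16 tbsp/cup ≈ 42 tbsp
plain yogurt: 1.25 L × 27/8 × 1000 mL/L ≈ 4219 mL

sour cream: 84 mL; all-purpose flour: 144 g; whole-barley flour: 987 g; butter: 42 tbsp; plain yogurt: 4219 mL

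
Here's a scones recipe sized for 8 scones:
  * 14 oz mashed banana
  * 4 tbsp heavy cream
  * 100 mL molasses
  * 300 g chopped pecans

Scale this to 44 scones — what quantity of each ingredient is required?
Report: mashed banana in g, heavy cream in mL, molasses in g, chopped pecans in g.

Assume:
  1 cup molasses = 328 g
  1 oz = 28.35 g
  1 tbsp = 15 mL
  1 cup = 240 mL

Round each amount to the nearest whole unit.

mashed banana: 2183 g; heavy cream: 330 mL; molasses: 752 g; chopped pecans: 1650 g

Scaling factor: 44/8 = 11/2 = 5.5.
mashed banana: 14 oz × 11/2 × 28.35 g/oz ≈ 2183 g
heavy cream: 4 tbsp × 11/2 × 15 mL/tbsp = 330 mL
molasses: 100 mL × 11/2 ÷ 240 mL/cup × 328 g/cup ≈ 752 g
chopped pecans: 300 g × 11/2 = 1650 g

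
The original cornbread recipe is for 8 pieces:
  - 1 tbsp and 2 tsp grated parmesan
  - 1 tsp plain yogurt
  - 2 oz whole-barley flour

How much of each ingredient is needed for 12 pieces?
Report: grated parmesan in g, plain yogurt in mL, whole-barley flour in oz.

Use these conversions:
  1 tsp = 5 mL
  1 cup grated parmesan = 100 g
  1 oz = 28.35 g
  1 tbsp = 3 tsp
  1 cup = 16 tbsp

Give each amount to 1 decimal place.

Scaling factor: 12/8 = 3/2 = 1.5.
grated parmesan: (1 tbsp + 2 tsp = 5/3 tbsp) × 3/2 ÷ 16 tbsp/cup × 100 g/cup ≈ 15.6 g
plain yogurt: 1 tsp × 3/2 × 5 mL/tsp = 7.5 mL
whole-barley flour: 2 oz × 3/2 = 3.0 oz

grated parmesan: 15.6 g; plain yogurt: 7.5 mL; whole-barley flour: 3.0 oz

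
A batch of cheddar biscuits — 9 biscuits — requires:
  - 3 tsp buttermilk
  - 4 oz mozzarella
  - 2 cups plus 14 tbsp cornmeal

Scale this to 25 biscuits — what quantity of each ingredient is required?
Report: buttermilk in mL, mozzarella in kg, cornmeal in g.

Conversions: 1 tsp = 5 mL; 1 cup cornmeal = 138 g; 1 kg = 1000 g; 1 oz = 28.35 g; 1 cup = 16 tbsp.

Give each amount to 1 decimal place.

Scaling factor: 25/9.
buttermilk: 3 tsp × 25/9 × 5 mL/tsp ≈ 41.7 mL
mozzarella: 4 oz × 25/9 × 28.35 g/oz ÷ 1000 g/kg ≈ 0.3 kg
cornmeal: (2 cup + 14 tbsp = 2.875 cup) × 25/9 × 138 g/cup ≈ 1102.1 g

buttermilk: 41.7 mL; mozzarella: 0.3 kg; cornmeal: 1102.1 g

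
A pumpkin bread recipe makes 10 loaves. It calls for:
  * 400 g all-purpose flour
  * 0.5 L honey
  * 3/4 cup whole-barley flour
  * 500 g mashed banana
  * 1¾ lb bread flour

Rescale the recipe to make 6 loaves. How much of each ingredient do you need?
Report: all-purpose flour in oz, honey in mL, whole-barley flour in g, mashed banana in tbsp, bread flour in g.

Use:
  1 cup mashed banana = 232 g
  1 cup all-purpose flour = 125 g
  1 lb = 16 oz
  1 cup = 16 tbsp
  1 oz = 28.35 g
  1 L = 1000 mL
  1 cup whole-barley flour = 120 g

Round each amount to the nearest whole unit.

all-purpose flour: 8 oz; honey: 300 mL; whole-barley flour: 54 g; mashed banana: 21 tbsp; bread flour: 476 g

Scaling factor: 6/10 = 3/5 = 0.6.
all-purpose flour: 400 g × 3/5 ÷ 28.35 g/oz ≈ 8 oz
honey: 0.5 L × 3/5 × 1000 mL/L = 300 mL
whole-barley flour: 0.75 cup × 3/5 × 120 g/cup = 54 g
mashed banana: 500 g × 3/5 ÷ 232 g/cup × 16 tbsp/cup ≈ 21 tbsp
bread flour: 1.75 lb × 3/5 × 16 oz/lb × 28.35 g/oz ≈ 476 g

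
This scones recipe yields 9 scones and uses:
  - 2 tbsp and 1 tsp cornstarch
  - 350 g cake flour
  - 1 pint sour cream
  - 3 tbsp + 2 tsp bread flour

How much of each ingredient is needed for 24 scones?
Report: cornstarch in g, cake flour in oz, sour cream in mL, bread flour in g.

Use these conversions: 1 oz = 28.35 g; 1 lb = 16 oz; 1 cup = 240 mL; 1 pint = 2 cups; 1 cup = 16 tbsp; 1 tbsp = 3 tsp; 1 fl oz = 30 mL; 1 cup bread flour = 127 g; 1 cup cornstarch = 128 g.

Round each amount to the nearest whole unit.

cornstarch: 50 g; cake flour: 33 oz; sour cream: 1280 mL; bread flour: 78 g

Scaling factor: 24/9 = 8/3.
cornstarch: (2 tbsp + 1 tsp = 7/3 tbsp) × 8/3 ÷ 16 tbsp/cup × 128 g/cup ≈ 50 g
cake flour: 350 g × 8/3 ÷ 28.35 g/oz ≈ 33 oz
sour cream: 1 pint × 8/3 × 2 cup/pint × 240 mL/cup = 1280 mL
bread flour: (3 tbsp + 2 tsp = 11/3 tbsp) × 8/3 ÷ 16 tbsp/cup × 127 g/cup ≈ 78 g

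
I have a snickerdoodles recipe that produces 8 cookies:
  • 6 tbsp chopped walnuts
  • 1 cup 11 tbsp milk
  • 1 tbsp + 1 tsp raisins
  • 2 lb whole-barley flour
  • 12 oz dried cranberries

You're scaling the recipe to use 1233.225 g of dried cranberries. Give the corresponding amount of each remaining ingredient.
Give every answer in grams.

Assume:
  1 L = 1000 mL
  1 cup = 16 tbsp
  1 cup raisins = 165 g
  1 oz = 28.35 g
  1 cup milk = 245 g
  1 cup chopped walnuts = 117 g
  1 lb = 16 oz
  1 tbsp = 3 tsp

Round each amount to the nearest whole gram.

chopped walnuts: 159 g; milk: 1499 g; raisins: 50 g; whole-barley flour: 3289 g

The original recipe has 340.2 g of dried cranberries, so the scaling factor is 1233.225 ÷ 340.2 = 29/8 = 3.625.
chopped walnuts: 6 tbsp × 29/8 ÷ 16 tbsp/cup × 117 g/cup ≈ 159 g
milk: (1 cup + 11 tbsp = 1.6875 cup) × 29/8 × 245 g/cup ≈ 1499 g
raisins: (1 tbsp + 1 tsp = 4/3 tbsp) × 29/8 ÷ 16 tbsp/cup × 165 g/cup ≈ 50 g
whole-barley flour: 2 lb × 29/8 × 16 oz/lb × 28.35 g/oz ≈ 3289 g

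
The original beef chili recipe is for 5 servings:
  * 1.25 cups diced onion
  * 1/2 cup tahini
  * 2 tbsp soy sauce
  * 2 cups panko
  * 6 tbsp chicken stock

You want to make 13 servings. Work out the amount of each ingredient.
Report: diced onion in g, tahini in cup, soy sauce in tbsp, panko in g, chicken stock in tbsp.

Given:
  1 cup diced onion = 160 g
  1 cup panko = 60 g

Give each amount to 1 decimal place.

Scaling factor: 13/5 = 2.6.
diced onion: 1.25 cup × 13/5 × 160 g/cup = 520.0 g
tahini: 0.5 cup × 13/5 = 1.3 cup
soy sauce: 2 tbsp × 13/5 = 5.2 tbsp
panko: 2 cup × 13/5 × 60 g/cup = 312.0 g
chicken stock: 6 tbsp × 13/5 = 15.6 tbsp

diced onion: 520.0 g; tahini: 1.3 cup; soy sauce: 5.2 tbsp; panko: 312.0 g; chicken stock: 15.6 tbsp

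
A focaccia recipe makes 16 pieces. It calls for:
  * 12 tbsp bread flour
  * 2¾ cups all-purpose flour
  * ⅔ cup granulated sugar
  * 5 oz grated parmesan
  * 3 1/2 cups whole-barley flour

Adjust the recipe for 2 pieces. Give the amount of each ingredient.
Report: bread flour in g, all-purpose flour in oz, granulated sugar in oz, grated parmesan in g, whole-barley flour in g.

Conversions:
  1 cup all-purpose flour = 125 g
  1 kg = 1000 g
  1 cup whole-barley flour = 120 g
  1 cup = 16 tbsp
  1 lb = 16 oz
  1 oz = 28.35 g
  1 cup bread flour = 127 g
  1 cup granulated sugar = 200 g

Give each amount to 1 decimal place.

Scaling factor: 2/16 = 1/8 = 0.125.
bread flour: 12 tbsp × 1/8 ÷ 16 tbsp/cup × 127 g/cup ≈ 11.9 g
all-purpose flour: 2.75 cup × 1/8 × 125 g/cup ÷ 28.35 g/oz ≈ 1.5 oz
granulated sugar: 2/3 cup × 1/8 × 200 g/cup ÷ 28.35 g/oz ≈ 0.6 oz
grated parmesan: 5 oz × 1/8 × 28.35 g/oz ≈ 17.7 g
whole-barley flour: 3.5 cup × 1/8 × 120 g/cup = 52.5 g

bread flour: 11.9 g; all-purpose flour: 1.5 oz; granulated sugar: 0.6 oz; grated parmesan: 17.7 g; whole-barley flour: 52.5 g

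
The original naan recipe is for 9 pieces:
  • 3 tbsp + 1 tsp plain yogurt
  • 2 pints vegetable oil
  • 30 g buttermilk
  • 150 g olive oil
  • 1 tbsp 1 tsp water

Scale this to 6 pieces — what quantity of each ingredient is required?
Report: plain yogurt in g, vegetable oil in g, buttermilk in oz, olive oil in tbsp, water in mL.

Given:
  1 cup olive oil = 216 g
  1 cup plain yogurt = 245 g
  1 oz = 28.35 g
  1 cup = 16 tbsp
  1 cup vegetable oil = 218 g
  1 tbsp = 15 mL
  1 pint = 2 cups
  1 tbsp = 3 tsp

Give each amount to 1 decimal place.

plain yogurt: 34.0 g; vegetable oil: 581.3 g; buttermilk: 0.7 oz; olive oil: 7.4 tbsp; water: 13.3 mL

Scaling factor: 6/9 = 2/3.
plain yogurt: (3 tbsp + 1 tsp = 10/3 tbsp) × 2/3 ÷ 16 tbsp/cup × 245 g/cup ≈ 34.0 g
vegetable oil: 2 pint × 2/3 × 2 cup/pint × 218 g/cup ≈ 581.3 g
buttermilk: 30 g × 2/3 ÷ 28.35 g/oz ≈ 0.7 oz
olive oil: 150 g × 2/3 ÷ 216 g/cup × 16 tbsp/cup ≈ 7.4 tbsp
water: (1 tbsp + 1 tsp = 4/3 tbsp) × 2/3 × 15 mL/tbsp ≈ 13.3 mL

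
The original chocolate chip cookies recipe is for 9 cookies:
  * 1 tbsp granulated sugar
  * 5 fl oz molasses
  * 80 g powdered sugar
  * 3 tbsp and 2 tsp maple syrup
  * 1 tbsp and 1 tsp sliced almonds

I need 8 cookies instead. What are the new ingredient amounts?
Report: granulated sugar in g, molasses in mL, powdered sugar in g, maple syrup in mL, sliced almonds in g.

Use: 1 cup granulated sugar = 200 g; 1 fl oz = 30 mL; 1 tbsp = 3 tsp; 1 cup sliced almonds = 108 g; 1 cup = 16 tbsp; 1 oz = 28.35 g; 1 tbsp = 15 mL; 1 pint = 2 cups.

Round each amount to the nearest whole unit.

Scaling factor: 8/9.
granulated sugar: 1 tbsp × 8/9 ÷ 16 tbsp/cup × 200 g/cup ≈ 11 g
molasses: 5 fl oz × 8/9 × 30 mL/fl oz ≈ 133 mL
powdered sugar: 80 g × 8/9 ≈ 71 g
maple syrup: (3 tbsp + 2 tsp = 11/3 tbsp) × 8/9 × 15 mL/tbsp ≈ 49 mL
sliced almonds: (1 tbsp + 1 tsp = 4/3 tbsp) × 8/9 ÷ 16 tbsp/cup × 108 g/cup = 8 g

granulated sugar: 11 g; molasses: 133 mL; powdered sugar: 71 g; maple syrup: 49 mL; sliced almonds: 8 g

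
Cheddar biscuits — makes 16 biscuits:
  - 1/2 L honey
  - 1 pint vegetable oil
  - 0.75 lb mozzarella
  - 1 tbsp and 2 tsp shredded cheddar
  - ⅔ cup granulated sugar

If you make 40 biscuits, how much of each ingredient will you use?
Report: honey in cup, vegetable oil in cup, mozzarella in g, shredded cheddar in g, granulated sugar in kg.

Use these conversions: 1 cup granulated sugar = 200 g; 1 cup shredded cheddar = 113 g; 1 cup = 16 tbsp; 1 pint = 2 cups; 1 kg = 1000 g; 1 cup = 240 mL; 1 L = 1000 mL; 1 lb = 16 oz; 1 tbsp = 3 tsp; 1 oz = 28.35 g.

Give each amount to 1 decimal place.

Scaling factor: 40/16 = 5/2 = 2.5.
honey: 0.5 L × 5/2 × 1000 mL/L ÷ 240 mL/cup ≈ 5.2 cup
vegetable oil: 1 pint × 5/2 × 2 cup/pint = 5.0 cup
mozzarella: 0.75 lb × 5/2 × 16 oz/lb × 28.35 g/oz = 850.5 g
shredded cheddar: (1 tbsp + 2 tsp = 5/3 tbsp) × 5/2 ÷ 16 tbsp/cup × 113 g/cup ≈ 29.4 g
granulated sugar: 2/3 cup × 5/2 × 200 g/cup ÷ 1000 g/kg ≈ 0.3 kg

honey: 5.2 cup; vegetable oil: 5.0 cup; mozzarella: 850.5 g; shredded cheddar: 29.4 g; granulated sugar: 0.3 kg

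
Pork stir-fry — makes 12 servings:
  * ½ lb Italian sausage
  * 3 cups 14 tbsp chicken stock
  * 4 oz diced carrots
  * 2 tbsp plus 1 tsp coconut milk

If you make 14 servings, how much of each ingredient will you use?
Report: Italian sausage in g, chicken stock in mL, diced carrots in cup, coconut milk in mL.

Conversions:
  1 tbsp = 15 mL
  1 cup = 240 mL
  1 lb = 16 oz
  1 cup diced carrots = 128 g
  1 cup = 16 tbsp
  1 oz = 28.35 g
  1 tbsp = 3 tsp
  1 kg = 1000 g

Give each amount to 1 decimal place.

Scaling factor: 14/12 = 7/6.
Italian sausage: 0.5 lb × 7/6 × 16 oz/lb × 28.35 g/oz = 264.6 g
chicken stock: (3 cup + 14 tbsp = 3.875 cup) × 7/6 × 240 mL/cup = 1085.0 mL
diced carrots: 4 oz × 7/6 × 28.35 g/oz ÷ 128 g/cup ≈ 1.0 cup
coconut milk: (2 tbsp + 1 tsp = 7/3 tbsp) × 7/6 × 15 mL/tbsp ≈ 40.8 mL

Italian sausage: 264.6 g; chicken stock: 1085.0 mL; diced carrots: 1.0 cup; coconut milk: 40.8 mL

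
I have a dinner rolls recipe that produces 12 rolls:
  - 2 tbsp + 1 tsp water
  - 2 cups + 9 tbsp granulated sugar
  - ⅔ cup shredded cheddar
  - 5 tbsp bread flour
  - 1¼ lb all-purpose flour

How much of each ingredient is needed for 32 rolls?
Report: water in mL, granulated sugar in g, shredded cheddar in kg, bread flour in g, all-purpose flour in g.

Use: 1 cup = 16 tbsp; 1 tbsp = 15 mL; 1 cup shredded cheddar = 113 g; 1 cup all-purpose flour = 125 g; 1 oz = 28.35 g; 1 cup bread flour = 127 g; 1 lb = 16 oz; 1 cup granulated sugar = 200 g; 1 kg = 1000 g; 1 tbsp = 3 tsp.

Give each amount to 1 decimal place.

Scaling factor: 32/12 = 8/3.
water: (2 tbsp + 1 tsp = 7/3 tbsp) × 8/3 × 15 mL/tbsp ≈ 93.3 mL
granulated sugar: (2 cup + 9 tbsp = 2.5625 cup) × 8/3 × 200 g/cup ≈ 1366.7 g
shredded cheddar: 2/3 cup × 8/3 × 113 g/cup ÷ 1000 g/kg ≈ 0.2 kg
bread flour: 5 tbsp × 8/3 ÷ 16 tbsp/cup × 127 g/cup ≈ 105.8 g
all-purpose flour: 1.25 lb × 8/3 × 16 oz/lb × 28.35 g/oz = 1512.0 g

water: 93.3 mL; granulated sugar: 1366.7 g; shredded cheddar: 0.2 kg; bread flour: 105.8 g; all-purpose flour: 1512.0 g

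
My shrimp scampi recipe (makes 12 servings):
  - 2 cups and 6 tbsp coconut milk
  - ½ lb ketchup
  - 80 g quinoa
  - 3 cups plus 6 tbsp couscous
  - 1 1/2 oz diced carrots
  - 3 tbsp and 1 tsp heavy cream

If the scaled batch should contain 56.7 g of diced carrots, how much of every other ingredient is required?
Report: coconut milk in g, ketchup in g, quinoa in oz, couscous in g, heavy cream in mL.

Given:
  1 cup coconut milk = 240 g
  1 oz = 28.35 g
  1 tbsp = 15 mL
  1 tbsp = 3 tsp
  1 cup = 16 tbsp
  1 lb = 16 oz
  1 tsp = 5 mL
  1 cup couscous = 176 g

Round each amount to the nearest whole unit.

coconut milk: 760 g; ketchup: 302 g; quinoa: 4 oz; couscous: 792 g; heavy cream: 67 mL

The original recipe has 42.525 g of diced carrots, so the scaling factor is 56.7 ÷ 42.525 = 4/3.
coconut milk: (2 cup + 6 tbsp = 2.375 cup) × 4/3 × 240 g/cup = 760 g
ketchup: 0.5 lb × 4/3 × 16 oz/lb × 28.35 g/oz ≈ 302 g
quinoa: 80 g × 4/3 ÷ 28.35 g/oz ≈ 4 oz
couscous: (3 cup + 6 tbsp = 3.375 cup) × 4/3 × 176 g/cup = 792 g
heavy cream: (3 tbsp + 1 tsp = 10/3 tbsp) × 4/3 × 15 mL/tbsp ≈ 67 mL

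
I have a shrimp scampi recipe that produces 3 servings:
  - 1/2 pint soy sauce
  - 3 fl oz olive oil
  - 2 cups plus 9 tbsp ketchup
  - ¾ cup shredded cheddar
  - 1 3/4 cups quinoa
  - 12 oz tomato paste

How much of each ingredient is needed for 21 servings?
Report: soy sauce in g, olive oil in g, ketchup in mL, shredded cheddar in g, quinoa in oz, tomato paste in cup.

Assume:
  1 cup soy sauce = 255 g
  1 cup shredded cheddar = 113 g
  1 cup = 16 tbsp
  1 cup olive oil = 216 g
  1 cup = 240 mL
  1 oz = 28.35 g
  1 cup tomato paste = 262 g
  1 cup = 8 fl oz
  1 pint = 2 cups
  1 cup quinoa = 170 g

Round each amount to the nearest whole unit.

Scaling factor: 21/3 = 7.
soy sauce: 0.5 pint × 7 × 2 cup/pint × 255 g/cup = 1785 g
olive oil: 3 fl oz × 7 ÷ 8 fl oz/cup × 216 g/cup = 567 g
ketchup: (2 cup + 9 tbsp = 2.5625 cup) × 7 × 240 mL/cup = 4305 mL
shredded cheddar: 0.75 cup × 7 × 113 g/cup ≈ 593 g
quinoa: 1.75 cup × 7 × 170 g/cup ÷ 28.35 g/oz ≈ 73 oz
tomato paste: 12 oz × 7 × 28.35 g/oz ÷ 262 g/cup ≈ 9 cup

soy sauce: 1785 g; olive oil: 567 g; ketchup: 4305 mL; shredded cheddar: 593 g; quinoa: 73 oz; tomato paste: 9 cup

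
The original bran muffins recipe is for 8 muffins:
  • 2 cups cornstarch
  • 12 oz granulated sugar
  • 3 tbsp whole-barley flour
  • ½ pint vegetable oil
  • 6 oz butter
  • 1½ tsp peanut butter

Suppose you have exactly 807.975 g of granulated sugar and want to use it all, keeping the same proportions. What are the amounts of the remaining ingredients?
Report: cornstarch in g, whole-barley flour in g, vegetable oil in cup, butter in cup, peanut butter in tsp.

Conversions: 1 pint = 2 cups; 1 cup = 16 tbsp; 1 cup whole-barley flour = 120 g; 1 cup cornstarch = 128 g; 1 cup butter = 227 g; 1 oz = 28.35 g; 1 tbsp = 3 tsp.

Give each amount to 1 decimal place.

The original recipe has 340.2 g of granulated sugar, so the scaling factor is 807.975 ÷ 340.2 = 19/8 = 2.375.
cornstarch: 2 cup × 19/8 × 128 g/cup = 608.0 g
whole-barley flour: 3 tbsp × 19/8 ÷ 16 tbsp/cup × 120 g/cup ≈ 53.4 g
vegetable oil: 0.5 pint × 19/8 × 2 cup/pint ≈ 2.4 cup
butter: 6 oz × 19/8 × 28.35 g/oz ÷ 227 g/cup ≈ 1.8 cup
peanut butter: 1.5 tsp × 19/8 ≈ 3.6 tsp

cornstarch: 608.0 g; whole-barley flour: 53.4 g; vegetable oil: 2.4 cup; butter: 1.8 cup; peanut butter: 3.6 tsp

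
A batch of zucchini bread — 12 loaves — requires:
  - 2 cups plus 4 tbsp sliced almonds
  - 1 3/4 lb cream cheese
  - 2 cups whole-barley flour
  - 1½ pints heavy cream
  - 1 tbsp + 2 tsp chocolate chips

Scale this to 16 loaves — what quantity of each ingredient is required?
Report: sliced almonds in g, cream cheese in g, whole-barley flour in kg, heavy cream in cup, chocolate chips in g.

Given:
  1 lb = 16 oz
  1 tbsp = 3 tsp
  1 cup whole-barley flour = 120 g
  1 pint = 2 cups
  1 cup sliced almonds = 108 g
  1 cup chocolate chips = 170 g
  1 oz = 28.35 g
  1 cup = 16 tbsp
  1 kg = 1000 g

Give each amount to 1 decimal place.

Scaling factor: 16/12 = 4/3.
sliced almonds: (2 cup + 4 tbsp = 2.25 cup) × 4/3 × 108 g/cup = 324.0 g
cream cheese: 1.75 lb × 4/3 × 16 oz/lb × 28.35 g/oz = 1058.4 g
whole-barley flour: 2 cup × 4/3 × 120 g/cup ÷ 1000 g/kg ≈ 0.3 kg
heavy cream: 1.5 pint × 4/3 × 2 cup/pint = 4.0 cup
chocolate chips: (1 tbsp + 2 tsp = 5/3 tbsp) × 4/3 ÷ 16 tbsp/cup × 170 g/cup ≈ 23.6 g

sliced almonds: 324.0 g; cream cheese: 1058.4 g; whole-barley flour: 0.3 kg; heavy cream: 4.0 cup; chocolate chips: 23.6 g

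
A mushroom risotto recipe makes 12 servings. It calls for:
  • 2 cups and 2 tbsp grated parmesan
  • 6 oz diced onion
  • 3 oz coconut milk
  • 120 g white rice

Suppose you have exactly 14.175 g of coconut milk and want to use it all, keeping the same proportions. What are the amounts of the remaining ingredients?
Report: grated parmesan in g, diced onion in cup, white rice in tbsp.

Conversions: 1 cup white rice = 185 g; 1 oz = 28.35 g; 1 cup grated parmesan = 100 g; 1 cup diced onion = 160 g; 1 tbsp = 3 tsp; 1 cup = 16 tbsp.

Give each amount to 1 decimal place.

grated parmesan: 35.4 g; diced onion: 0.2 cup; white rice: 1.7 tbsp

The original recipe has 85.05 g of coconut milk, so the scaling factor is 14.175 ÷ 85.05 = 1/6.
grated parmesan: (2 cup + 2 tbsp = 2.125 cup) × 1/6 × 100 g/cup ≈ 35.4 g
diced onion: 6 oz × 1/6 × 28.35 g/oz ÷ 160 g/cup ≈ 0.2 cup
white rice: 120 g × 1/6 ÷ 185 g/cup × 16 tbsp/cup ≈ 1.7 tbsp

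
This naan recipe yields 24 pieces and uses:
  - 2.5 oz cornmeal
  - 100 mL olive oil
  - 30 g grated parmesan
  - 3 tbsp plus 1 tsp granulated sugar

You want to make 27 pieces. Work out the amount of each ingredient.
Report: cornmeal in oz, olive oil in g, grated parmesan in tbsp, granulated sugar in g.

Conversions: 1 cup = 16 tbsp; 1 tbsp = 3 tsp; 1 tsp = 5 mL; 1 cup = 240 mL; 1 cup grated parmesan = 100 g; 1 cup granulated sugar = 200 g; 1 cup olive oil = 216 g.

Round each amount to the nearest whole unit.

Scaling factor: 27/24 = 9/8 = 1.125.
cornmeal: 2.5 oz × 9/8 ≈ 3 oz
olive oil: 100 mL × 9/8 ÷ 240 mL/cup × 216 g/cup ≈ 101 g
grated parmesan: 30 g × 9/8 ÷ 100 g/cup × 16 tbsp/cup ≈ 5 tbsp
granulated sugar: (3 tbsp + 1 tsp = 10/3 tbsp) × 9/8 ÷ 16 tbsp/cup × 200 g/cup ≈ 47 g

cornmeal: 3 oz; olive oil: 101 g; grated parmesan: 5 tbsp; granulated sugar: 47 g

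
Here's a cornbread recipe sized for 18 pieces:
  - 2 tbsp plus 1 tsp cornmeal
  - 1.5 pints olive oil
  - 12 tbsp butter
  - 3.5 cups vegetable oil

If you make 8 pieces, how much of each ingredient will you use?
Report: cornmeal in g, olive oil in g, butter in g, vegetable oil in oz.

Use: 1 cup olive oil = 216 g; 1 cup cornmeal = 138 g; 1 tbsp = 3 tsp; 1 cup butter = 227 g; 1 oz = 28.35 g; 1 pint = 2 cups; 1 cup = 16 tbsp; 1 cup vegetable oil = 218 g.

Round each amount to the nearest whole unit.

Scaling factor: 8/18 = 4/9.
cornmeal: (2 tbsp + 1 tsp = 7/3 tbsp) × 4/9 ÷ 16 tbsp/cup × 138 g/cup ≈ 9 g
olive oil: 1.5 pint × 4/9 × 2 cup/pint × 216 g/cup = 288 g
butter: 12 tbsp × 4/9 ÷ 16 tbsp/cup × 227 g/cup ≈ 76 g
vegetable oil: 3.5 cup × 4/9 × 218 g/cup ÷ 28.35 g/oz ≈ 12 oz

cornmeal: 9 g; olive oil: 288 g; butter: 76 g; vegetable oil: 12 oz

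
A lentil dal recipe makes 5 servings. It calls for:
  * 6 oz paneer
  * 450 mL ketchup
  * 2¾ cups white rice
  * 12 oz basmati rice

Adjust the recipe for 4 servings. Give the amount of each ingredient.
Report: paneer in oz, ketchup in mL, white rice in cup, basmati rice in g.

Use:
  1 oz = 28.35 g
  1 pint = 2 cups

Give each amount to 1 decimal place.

paneer: 4.8 oz; ketchup: 360.0 mL; white rice: 2.2 cup; basmati rice: 272.2 g

Scaling factor: 4/5 = 0.8.
paneer: 6 oz × 4/5 = 4.8 oz
ketchup: 450 mL × 4/5 = 360.0 mL
white rice: 2.75 cup × 4/5 = 2.2 cup
basmati rice: 12 oz × 4/5 × 28.35 g/oz ≈ 272.2 g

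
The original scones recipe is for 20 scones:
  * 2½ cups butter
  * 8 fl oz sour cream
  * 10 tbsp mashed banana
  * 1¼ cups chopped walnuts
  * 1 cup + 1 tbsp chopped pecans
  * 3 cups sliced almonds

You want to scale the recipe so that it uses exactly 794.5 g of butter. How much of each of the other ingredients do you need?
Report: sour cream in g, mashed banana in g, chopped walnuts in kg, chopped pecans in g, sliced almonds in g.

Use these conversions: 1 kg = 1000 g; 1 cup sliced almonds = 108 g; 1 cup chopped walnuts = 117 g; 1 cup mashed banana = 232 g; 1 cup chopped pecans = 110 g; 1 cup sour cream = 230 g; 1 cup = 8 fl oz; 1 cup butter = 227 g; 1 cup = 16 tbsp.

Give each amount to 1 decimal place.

The original recipe has 567.5 g of butter, so the scaling factor is 794.5 ÷ 567.5 = 7/5 = 1.4.
sour cream: 8 fl oz × 7/5 ÷ 8 fl oz/cup × 230 g/cup = 322.0 g
mashed banana: 10 tbsp × 7/5 ÷ 16 tbsp/cup × 232 g/cup = 203.0 g
chopped walnuts: 1.25 cup × 7/5 × 117 g/cup ÷ 1000 g/kg ≈ 0.2 kg
chopped pecans: (1 cup + 1 tbsp = 1.0625 cup) × 7/5 × 110 g/cup ≈ 163.6 g
sliced almonds: 3 cup × 7/5 × 108 g/cup = 453.6 g

sour cream: 322.0 g; mashed banana: 203.0 g; chopped walnuts: 0.2 kg; chopped pecans: 163.6 g; sliced almonds: 453.6 g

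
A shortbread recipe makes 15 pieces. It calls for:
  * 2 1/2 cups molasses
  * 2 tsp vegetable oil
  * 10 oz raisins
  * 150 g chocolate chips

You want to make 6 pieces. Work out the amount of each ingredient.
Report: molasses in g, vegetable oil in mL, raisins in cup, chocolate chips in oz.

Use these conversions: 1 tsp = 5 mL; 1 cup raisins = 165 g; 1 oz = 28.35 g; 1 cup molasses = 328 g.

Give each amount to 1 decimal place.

molasses: 328.0 g; vegetable oil: 4.0 mL; raisins: 0.7 cup; chocolate chips: 2.1 oz

Scaling factor: 6/15 = 2/5 = 0.4.
molasses: 2.5 cup × 2/5 × 328 g/cup = 328.0 g
vegetable oil: 2 tsp × 2/5 × 5 mL/tsp = 4.0 mL
raisins: 10 oz × 2/5 × 28.35 g/oz ÷ 165 g/cup ≈ 0.7 cup
chocolate chips: 150 g × 2/5 ÷ 28.35 g/oz ≈ 2.1 oz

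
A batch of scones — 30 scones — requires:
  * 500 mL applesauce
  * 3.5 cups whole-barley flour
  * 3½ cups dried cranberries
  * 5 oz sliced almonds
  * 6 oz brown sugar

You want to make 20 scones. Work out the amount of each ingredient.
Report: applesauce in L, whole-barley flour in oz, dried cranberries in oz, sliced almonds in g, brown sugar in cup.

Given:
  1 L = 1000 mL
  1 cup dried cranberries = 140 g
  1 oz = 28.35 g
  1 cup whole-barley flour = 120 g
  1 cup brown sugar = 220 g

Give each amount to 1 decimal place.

applesauce: 0.3 L; whole-barley flour: 9.9 oz; dried cranberries: 11.5 oz; sliced almonds: 94.5 g; brown sugar: 0.5 cup

Scaling factor: 20/30 = 2/3.
applesauce: 500 mL × 2/3 ÷ 1000 mL/L ≈ 0.3 L
whole-barley flour: 3.5 cup × 2/3 × 120 g/cup ÷ 28.35 g/oz ≈ 9.9 oz
dried cranberries: 3.5 cup × 2/3 × 140 g/cup ÷ 28.35 g/oz ≈ 11.5 oz
sliced almonds: 5 oz × 2/3 × 28.35 g/oz = 94.5 g
brown sugar: 6 oz × 2/3 × 28.35 g/oz ÷ 220 g/cup ≈ 0.5 cup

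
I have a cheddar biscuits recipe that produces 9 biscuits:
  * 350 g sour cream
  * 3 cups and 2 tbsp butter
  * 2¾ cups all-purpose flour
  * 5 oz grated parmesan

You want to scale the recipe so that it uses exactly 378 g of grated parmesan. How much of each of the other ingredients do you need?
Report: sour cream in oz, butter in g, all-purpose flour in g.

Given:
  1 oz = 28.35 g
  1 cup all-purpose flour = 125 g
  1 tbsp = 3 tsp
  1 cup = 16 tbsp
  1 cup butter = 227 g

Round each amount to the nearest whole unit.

sour cream: 33 oz; butter: 1892 g; all-purpose flour: 917 g

The original recipe has 141.75 g of grated parmesan, so the scaling factor is 378 ÷ 141.75 = 8/3.
sour cream: 350 g × 8/3 ÷ 28.35 g/oz ≈ 33 oz
butter: (3 cup + 2 tbsp = 3.125 cup) × 8/3 × 227 g/cup ≈ 1892 g
all-purpose flour: 2.75 cup × 8/3 × 125 g/cup ≈ 917 g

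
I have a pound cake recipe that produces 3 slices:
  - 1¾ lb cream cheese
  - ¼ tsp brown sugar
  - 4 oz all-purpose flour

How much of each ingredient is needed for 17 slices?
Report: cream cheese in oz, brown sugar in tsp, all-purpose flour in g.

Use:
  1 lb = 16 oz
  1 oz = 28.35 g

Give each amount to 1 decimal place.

cream cheese: 158.7 oz; brown sugar: 1.4 tsp; all-purpose flour: 642.6 g

Scaling factor: 17/3.
cream cheese: 1.75 lb × 17/3 × 16 oz/lb ≈ 158.7 oz
brown sugar: 0.25 tsp × 17/3 ≈ 1.4 tsp
all-purpose flour: 4 oz × 17/3 × 28.35 g/oz = 642.6 g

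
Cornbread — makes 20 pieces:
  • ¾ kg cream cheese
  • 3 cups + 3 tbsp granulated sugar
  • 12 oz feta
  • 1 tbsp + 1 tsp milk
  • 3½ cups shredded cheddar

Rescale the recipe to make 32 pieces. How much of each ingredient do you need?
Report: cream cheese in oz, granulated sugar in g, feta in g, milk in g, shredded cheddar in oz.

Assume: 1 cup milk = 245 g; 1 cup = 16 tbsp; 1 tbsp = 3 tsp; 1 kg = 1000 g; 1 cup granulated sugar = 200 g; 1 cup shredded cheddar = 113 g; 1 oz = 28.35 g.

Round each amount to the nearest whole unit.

cream cheese: 42 oz; granulated sugar: 1020 g; feta: 544 g; milk: 33 g; shredded cheddar: 22 oz

Scaling factor: 32/20 = 8/5 = 1.6.
cream cheese: 0.75 kg × 8/5 × 1000 g/kg ÷ 28.35 g/oz ≈ 42 oz
granulated sugar: (3 cup + 3 tbsp = 3.1875 cup) × 8/5 × 200 g/cup = 1020 g
feta: 12 oz × 8/5 × 28.35 g/oz ≈ 544 g
milk: (1 tbsp + 1 tsp = 4/3 tbsp) × 8/5 ÷ 16 tbsp/cup × 245 g/cup ≈ 33 g
shredded cheddar: 3.5 cup × 8/5 × 113 g/cup ÷ 28.35 g/oz ≈ 22 oz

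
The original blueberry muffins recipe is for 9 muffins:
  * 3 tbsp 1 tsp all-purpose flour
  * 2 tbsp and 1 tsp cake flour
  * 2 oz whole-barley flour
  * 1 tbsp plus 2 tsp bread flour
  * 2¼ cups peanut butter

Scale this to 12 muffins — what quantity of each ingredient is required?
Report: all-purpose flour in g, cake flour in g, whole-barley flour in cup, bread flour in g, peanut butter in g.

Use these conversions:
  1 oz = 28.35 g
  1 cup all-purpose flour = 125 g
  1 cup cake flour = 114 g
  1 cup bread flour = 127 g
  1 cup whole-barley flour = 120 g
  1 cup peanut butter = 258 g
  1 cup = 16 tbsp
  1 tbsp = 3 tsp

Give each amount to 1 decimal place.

Scaling factor: 12/9 = 4/3.
all-purpose flour: (3 tbsp + 1 tsp = 10/3 tbsp) × 4/3 ÷ 16 tbsp/cup × 125 g/cup ≈ 34.7 g
cake flour: (2 tbsp + 1 tsp = 7/3 tbsp) × 4/3 ÷ 16 tbsp/cup × 114 g/cup ≈ 22.2 g
whole-barley flour: 2 oz × 4/3 × 28.35 g/oz ÷ 120 g/cup ≈ 0.6 cup
bread flour: (1 tbsp + 2 tsp = 5/3 tbsp) × 4/3 ÷ 16 tbsp/cup × 127 g/cup ≈ 17.6 g
peanut butter: 2.25 cup × 4/3 × 258 g/cup = 774.0 g

all-purpose flour: 34.7 g; cake flour: 22.2 g; whole-barley flour: 0.6 cup; bread flour: 17.6 g; peanut butter: 774.0 g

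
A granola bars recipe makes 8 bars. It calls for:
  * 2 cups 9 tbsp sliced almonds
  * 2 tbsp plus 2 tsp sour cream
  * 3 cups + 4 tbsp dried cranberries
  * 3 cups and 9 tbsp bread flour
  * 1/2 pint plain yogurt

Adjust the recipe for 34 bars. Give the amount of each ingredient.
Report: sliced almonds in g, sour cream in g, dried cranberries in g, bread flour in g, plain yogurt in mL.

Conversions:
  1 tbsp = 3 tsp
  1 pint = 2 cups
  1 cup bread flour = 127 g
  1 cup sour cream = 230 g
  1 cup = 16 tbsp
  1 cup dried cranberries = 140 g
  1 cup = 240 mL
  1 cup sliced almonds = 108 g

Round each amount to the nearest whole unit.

Scaling factor: 34/8 = 17/4 = 4.25.
sliced almonds: (2 cup + 9 tbsp = 2.5625 cup) × 17/4 × 108 g/cup ≈ 1176 g
sour cream: (2 tbsp + 2 tsp = 8/3 tbsp) × 17/4 ÷ 16 tbsp/cup × 230 g/cup ≈ 163 g
dried cranberries: (3 cup + 4 tbsp = 3.25 cup) × 17/4 × 140 g/cup ≈ 1934 g
bread flour: (3 cup + 9 tbsp = 3.5625 cup) × 17/4 × 127 g/cup ≈ 1923 g
plain yogurt: 0.5 pint × 17/4 × 2 cup/pint × 240 mL/cup = 1020 mL

sliced almonds: 1176 g; sour cream: 163 g; dried cranberries: 1934 g; bread flour: 1923 g; plain yogurt: 1020 mL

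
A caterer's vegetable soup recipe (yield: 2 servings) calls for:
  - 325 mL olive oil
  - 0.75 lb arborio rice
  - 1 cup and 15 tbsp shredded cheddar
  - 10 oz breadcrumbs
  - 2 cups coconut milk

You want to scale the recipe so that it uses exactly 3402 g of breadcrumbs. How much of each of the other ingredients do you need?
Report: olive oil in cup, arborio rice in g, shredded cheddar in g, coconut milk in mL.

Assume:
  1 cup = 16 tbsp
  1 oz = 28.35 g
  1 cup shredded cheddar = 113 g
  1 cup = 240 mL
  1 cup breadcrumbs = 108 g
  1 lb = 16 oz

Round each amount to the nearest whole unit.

olive oil: 16 cup; arborio rice: 4082 g; shredded cheddar: 2627 g; coconut milk: 5760 mL

The original recipe has 283.5 g of breadcrumbs, so the scaling factor is 3402 ÷ 283.5 = 12.
olive oil: 325 mL × 12 ÷ 240 mL/cup ≈ 16 cup
arborio rice: 0.75 lb × 12 × 16 oz/lb × 28.35 g/oz ≈ 4082 g
shredded cheddar: (1 cup + 15 tbsp = 1.9375 cup) × 12 × 113 g/cup ≈ 2627 g
coconut milk: 2 cup × 12 × 240 mL/cup = 5760 mL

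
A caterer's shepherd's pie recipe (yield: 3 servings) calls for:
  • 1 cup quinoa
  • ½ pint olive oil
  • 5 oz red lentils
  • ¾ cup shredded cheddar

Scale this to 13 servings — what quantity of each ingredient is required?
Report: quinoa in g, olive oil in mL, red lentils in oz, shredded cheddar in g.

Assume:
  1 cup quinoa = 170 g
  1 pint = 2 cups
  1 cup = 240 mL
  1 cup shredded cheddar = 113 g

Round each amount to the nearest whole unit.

quinoa: 737 g; olive oil: 1040 mL; red lentils: 22 oz; shredded cheddar: 367 g

Scaling factor: 13/3.
quinoa: 1 cup × 13/3 × 170 g/cup ≈ 737 g
olive oil: 0.5 pint × 13/3 × 2 cup/pint × 240 mL/cup = 1040 mL
red lentils: 5 oz × 13/3 ≈ 22 oz
shredded cheddar: 0.75 cup × 13/3 × 113 g/cup ≈ 367 g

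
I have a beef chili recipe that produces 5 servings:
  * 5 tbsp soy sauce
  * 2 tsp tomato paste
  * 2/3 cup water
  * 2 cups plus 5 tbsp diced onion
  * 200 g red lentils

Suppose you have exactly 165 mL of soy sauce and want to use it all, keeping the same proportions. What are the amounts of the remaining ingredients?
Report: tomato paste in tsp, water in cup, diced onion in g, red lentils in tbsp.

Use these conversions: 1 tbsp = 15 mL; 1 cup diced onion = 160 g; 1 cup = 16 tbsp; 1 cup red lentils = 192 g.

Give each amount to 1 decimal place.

tomato paste: 4.4 tsp; water: 1.5 cup; diced onion: 814.0 g; red lentils: 36.7 tbsp

The original recipe has 75 mL of soy sauce, so the scaling factor is 165 ÷ 75 = 11/5 = 2.2.
tomato paste: 2 tsp × 11/5 = 4.4 tsp
water: 2/3 cup × 11/5 ≈ 1.5 cup
diced onion: (2 cup + 5 tbsp = 2.3125 cup) × 11/5 × 160 g/cup = 814.0 g
red lentils: 200 g × 11/5 ÷ 192 g/cup × 16 tbsp/cup ≈ 36.7 tbsp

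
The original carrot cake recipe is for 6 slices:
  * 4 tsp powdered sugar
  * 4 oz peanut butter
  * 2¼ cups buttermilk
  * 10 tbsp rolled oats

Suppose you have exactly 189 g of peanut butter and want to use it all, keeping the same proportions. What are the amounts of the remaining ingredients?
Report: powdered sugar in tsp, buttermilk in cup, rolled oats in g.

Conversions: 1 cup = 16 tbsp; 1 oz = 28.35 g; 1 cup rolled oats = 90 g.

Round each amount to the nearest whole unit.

The original recipe has 113.4 g of peanut butter, so the scaling factor is 189 ÷ 113.4 = 5/3.
powdered sugar: 4 tsp × 5/3 ≈ 7 tsp
buttermilk: 2.25 cup × 5/3 ≈ 4 cup
rolled oats: 10 tbsp × 5/3 ÷ 16 tbsp/cup × 90 g/cup ≈ 94 g

powdered sugar: 7 tsp; buttermilk: 4 cup; rolled oats: 94 g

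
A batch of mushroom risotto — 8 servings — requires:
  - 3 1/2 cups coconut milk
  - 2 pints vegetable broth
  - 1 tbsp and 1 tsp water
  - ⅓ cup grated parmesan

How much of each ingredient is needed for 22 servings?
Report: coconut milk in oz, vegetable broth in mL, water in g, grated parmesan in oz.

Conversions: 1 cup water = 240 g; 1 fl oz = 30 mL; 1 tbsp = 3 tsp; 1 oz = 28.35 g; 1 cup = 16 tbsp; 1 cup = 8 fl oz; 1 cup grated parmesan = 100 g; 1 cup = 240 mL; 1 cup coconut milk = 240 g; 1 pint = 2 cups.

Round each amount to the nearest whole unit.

coconut milk: 81 oz; vegetable broth: 2640 mL; water: 55 g; grated parmesan: 3 oz

Scaling factor: 22/8 = 11/4 = 2.75.
coconut milk: 3.5 cup × 11/4 × 240 g/cup ÷ 28.35 g/oz ≈ 81 oz
vegetable broth: 2 pint × 11/4 × 2 cup/pint × 240 mL/cup = 2640 mL
water: (1 tbsp + 1 tsp = 4/3 tbsp) × 11/4 ÷ 16 tbsp/cup × 240 g/cup = 55 g
grated parmesan: 1/3 cup × 11/4 × 100 g/cup ÷ 28.35 g/oz ≈ 3 oz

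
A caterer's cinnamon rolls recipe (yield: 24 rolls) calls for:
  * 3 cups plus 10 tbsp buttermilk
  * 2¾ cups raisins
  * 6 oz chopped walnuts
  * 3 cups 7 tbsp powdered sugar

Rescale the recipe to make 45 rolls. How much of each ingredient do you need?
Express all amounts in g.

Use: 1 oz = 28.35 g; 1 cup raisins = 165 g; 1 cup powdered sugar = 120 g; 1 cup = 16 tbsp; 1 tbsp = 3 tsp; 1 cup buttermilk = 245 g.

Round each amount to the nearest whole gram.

buttermilk: 1665 g; raisins: 851 g; chopped walnuts: 319 g; powdered sugar: 773 g

Scaling factor: 45/24 = 15/8 = 1.875.
buttermilk: (3 cup + 10 tbsp = 3.625 cup) × 15/8 × 245 g/cup ≈ 1665 g
raisins: 2.75 cup × 15/8 × 165 g/cup ≈ 851 g
chopped walnuts: 6 oz × 15/8 × 28.35 g/oz ≈ 319 g
powdered sugar: (3 cup + 7 tbsp = 3.4375 cup) × 15/8 × 120 g/cup ≈ 773 g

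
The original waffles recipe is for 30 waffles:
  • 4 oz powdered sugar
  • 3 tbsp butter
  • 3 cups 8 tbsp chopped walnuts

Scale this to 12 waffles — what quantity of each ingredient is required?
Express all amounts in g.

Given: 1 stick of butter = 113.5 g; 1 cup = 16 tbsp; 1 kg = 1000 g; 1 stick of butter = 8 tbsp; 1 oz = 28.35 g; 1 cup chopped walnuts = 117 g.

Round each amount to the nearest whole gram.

Scaling factor: 12/30 = 2/5 = 0.4.
powdered sugar: 4 oz × 2/5 × 28.35 g/oz ≈ 45 g
butter: 3 tbsp × 2/5 ÷ 8 tbsp/stick × 113.5 g/stick ≈ 17 g
chopped walnuts: (3 cup + 8 tbsp = 3.5 cup) × 2/5 × 117 g/cup ≈ 164 g

powdered sugar: 45 g; butter: 17 g; chopped walnuts: 164 g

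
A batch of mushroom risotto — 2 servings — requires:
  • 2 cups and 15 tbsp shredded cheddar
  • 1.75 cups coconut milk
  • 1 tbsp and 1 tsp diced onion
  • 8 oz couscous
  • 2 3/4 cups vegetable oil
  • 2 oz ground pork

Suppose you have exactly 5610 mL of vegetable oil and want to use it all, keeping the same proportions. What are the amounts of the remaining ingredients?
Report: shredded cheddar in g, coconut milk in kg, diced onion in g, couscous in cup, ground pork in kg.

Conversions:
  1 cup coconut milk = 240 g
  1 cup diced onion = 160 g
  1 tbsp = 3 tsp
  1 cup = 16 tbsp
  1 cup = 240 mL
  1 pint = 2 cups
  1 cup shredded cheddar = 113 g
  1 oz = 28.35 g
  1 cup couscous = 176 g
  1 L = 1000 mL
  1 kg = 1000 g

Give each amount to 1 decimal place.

shredded cheddar: 2821.5 g; coconut milk: 3.6 kg; diced onion: 113.3 g; couscous: 11.0 cup; ground pork: 0.5 kg

The original recipe has 660 mL of vegetable oil, so the scaling factor is 5610 ÷ 660 = 17/2 = 8.5.
shredded cheddar: (2 cup + 15 tbsp = 2.9375 cup) × 17/2 × 113 g/cup ≈ 2821.5 g
coconut milk: 1.75 cup × 17/2 × 240 g/cup ÷ 1000 g/kg ≈ 3.6 kg
diced onion: (1 tbsp + 1 tsp = 4/3 tbsp) × 17/2 ÷ 16 tbsp/cup × 160 g/cup ≈ 113.3 g
couscous: 8 oz × 17/2 × 28.35 g/oz ÷ 176 g/cup ≈ 11.0 cup
ground pork: 2 oz × 17/2 × 28.35 g/oz ÷ 1000 g/kg ≈ 0.5 kg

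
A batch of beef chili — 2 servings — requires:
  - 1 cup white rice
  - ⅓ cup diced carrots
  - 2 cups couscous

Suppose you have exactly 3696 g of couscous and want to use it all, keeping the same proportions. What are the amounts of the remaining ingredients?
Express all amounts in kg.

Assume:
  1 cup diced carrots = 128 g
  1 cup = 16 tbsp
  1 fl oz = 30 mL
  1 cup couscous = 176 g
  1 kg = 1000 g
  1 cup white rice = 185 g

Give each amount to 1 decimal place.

The original recipe has 352 g of couscous, so the scaling factor is 3696 ÷ 352 = 21/2 = 10.5.
white rice: 1 cup × 21/2 × 185 g/cup ÷ 1000 g/kg ≈ 1.9 kg
diced carrots: 1/3 cup × 21/2 × 128 g/cup ÷ 1000 g/kg ≈ 0.4 kg

white rice: 1.9 kg; diced carrots: 0.4 kg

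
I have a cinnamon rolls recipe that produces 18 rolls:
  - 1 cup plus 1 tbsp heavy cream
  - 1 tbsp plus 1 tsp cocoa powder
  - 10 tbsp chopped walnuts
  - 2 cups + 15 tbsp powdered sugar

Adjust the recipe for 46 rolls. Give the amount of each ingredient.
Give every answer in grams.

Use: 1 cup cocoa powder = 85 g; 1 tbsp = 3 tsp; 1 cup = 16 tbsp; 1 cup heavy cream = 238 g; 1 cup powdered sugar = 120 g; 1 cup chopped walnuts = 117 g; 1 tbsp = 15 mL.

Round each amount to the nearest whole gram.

Scaling factor: 46/18 = 23/9.
heavy cream: (1 cup + 1 tbsp = 1.0625 cup) × 23/9 × 238 g/cup ≈ 646 g
cocoa powder: (1 tbsp + 1 tsp = 4/3 tbsp) × 23/9 ÷ 16 tbsp/cup × 85 g/cup ≈ 18 g
chopped walnuts: 10 tbsp × 23/9 ÷ 16 tbsp/cup × 117 g/cup ≈ 187 g
powdered sugar: (2 cup + 15 tbsp = 2.9375 cup) × 23/9 × 120 g/cup ≈ 901 g

heavy cream: 646 g; cocoa powder: 18 g; chopped walnuts: 187 g; powdered sugar: 901 g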